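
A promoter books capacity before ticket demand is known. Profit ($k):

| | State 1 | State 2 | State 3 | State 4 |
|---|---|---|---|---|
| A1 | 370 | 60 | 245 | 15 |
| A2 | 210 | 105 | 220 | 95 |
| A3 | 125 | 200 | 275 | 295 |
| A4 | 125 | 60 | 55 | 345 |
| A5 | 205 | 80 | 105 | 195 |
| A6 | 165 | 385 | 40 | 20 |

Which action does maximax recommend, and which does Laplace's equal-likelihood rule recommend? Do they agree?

maximax → A6; laplace → A3 (disagree)

Row maxima: A1=370, A2=220, A3=295, A4=345, A5=205, A6=385
Best best-case = 385 → A6.
Row averages: A1=172.5, A2=157.5, A3=223.75, A4=146.25, A5=146.25, A6=152.5
Highest average = 223.75 → A3.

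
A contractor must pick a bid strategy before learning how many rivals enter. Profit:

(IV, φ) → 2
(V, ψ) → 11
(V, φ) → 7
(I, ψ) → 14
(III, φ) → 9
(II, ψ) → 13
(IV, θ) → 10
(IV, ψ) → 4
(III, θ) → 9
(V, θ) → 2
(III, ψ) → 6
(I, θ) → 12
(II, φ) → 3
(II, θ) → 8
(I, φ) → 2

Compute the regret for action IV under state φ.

Best payoff under φ is 9.
Regret = 9 − 2 = 7.

7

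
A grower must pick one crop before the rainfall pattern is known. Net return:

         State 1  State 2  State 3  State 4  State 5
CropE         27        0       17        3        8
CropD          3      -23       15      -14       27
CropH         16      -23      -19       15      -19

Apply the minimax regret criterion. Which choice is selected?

CropE

Column bests: State 1=27, State 2=0, State 3=17, State 4=15, State 5=27.
CropE regrets: 0, 0, 0, 12, 19 → max 19
CropD regrets: 24, 23, 2, 29, 0 → max 29
CropH regrets: 11, 23, 36, 0, 46 → max 46
Smallest max regret = 19 → CropE.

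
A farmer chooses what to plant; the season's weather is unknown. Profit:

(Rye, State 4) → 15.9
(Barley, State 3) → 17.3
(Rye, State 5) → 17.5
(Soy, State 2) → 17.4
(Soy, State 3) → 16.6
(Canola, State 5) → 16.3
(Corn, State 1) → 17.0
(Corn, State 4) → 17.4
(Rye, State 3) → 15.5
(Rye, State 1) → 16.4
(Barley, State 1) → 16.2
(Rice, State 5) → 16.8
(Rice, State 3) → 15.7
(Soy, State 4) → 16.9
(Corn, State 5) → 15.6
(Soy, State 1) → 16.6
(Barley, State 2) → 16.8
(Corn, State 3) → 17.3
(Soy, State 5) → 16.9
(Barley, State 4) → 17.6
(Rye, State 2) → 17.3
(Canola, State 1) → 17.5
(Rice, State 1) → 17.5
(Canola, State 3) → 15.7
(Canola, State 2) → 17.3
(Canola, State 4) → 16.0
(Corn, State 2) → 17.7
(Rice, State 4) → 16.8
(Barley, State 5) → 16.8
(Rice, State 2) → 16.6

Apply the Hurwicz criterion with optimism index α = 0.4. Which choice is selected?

Corn: 0.4·17.7 + 0.6·15.6 = 16.44
Barley: 0.4·17.6 + 0.6·16.2 = 16.76
Soy: 0.4·17.4 + 0.6·16.6 = 16.92
Rice: 0.4·17.5 + 0.6·15.7 = 16.42
Rye: 0.4·17.5 + 0.6·15.5 = 16.3
Canola: 0.4·17.5 + 0.6·15.7 = 16.42
Highest Hurwicz score = 16.92 → Soy.

Soy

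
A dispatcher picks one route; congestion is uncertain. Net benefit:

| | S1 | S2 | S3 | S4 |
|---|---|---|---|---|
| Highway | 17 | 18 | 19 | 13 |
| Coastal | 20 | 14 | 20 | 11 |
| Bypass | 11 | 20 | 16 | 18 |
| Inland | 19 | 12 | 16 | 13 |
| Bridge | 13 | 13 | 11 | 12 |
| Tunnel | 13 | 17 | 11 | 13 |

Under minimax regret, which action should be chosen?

Column bests: S1=20, S2=20, S3=20, S4=18.
Highway regrets: 3, 2, 1, 5 → max 5
Coastal regrets: 0, 6, 0, 7 → max 7
Bypass regrets: 9, 0, 4, 0 → max 9
Inland regrets: 1, 8, 4, 5 → max 8
Bridge regrets: 7, 7, 9, 6 → max 9
Tunnel regrets: 7, 3, 9, 5 → max 9
Smallest max regret = 5 → Highway.

Highway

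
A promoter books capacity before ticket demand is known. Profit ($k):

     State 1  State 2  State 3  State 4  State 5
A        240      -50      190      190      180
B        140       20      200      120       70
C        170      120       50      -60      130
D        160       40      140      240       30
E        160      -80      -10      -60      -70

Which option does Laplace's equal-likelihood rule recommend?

Row averages: A=150, B=110, C=82, D=122, E=-12
Highest average = 150 → A.

A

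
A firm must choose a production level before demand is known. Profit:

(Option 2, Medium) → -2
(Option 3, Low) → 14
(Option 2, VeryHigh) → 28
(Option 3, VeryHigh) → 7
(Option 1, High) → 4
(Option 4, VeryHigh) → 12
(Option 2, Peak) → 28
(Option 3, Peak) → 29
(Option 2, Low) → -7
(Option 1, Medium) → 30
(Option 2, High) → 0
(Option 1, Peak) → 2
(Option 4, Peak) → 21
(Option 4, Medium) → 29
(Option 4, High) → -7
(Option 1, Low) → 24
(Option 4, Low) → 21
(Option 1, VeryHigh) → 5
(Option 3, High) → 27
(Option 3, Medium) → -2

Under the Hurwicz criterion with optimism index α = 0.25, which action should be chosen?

Option 1

Option 1: 0.25·30 + 0.75·2 = 9
Option 2: 0.25·28 + 0.75·(-7) = 1.75
Option 3: 0.25·29 + 0.75·(-2) = 5.75
Option 4: 0.25·29 + 0.75·(-7) = 2
Highest Hurwicz score = 9 → Option 1.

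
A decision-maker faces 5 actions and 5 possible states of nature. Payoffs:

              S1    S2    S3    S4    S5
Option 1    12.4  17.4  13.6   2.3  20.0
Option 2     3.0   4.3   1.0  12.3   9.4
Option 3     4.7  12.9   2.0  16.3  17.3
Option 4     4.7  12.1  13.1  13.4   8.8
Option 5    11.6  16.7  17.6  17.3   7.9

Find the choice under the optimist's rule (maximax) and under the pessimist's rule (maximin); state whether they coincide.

maximax → Option 1; maximin → Option 5 (disagree)

Row maxima: Option 1=20.0, Option 2=12.3, Option 3=17.3, Option 4=13.4, Option 5=17.6
Best best-case = 20.0 → Option 1.
Row minima: Option 1=2.3, Option 2=1.0, Option 3=2.0, Option 4=4.7, Option 5=7.9
Best worst-case = 7.9 → Option 5.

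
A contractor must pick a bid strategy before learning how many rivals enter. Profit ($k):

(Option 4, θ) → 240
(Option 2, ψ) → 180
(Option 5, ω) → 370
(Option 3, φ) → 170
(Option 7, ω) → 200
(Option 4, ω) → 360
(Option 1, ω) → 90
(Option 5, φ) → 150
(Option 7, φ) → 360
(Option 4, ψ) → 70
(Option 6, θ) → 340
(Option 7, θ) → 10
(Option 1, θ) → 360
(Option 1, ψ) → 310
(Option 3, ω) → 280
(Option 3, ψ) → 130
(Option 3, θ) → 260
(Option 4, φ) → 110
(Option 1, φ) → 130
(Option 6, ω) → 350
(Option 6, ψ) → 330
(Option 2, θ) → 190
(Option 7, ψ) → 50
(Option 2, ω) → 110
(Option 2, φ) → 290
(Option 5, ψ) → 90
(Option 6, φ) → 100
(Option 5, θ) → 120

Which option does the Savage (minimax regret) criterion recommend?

Column bests: θ=360, φ=360, ψ=330, ω=370.
Option 1 regrets: 0, 230, 20, 280 → max 280
Option 2 regrets: 170, 70, 150, 260 → max 260
Option 3 regrets: 100, 190, 200, 90 → max 200
Option 4 regrets: 120, 250, 260, 10 → max 260
Option 5 regrets: 240, 210, 240, 0 → max 240
Option 6 regrets: 20, 260, 0, 20 → max 260
Option 7 regrets: 350, 0, 280, 170 → max 350
Smallest max regret = 200 → Option 3.

Option 3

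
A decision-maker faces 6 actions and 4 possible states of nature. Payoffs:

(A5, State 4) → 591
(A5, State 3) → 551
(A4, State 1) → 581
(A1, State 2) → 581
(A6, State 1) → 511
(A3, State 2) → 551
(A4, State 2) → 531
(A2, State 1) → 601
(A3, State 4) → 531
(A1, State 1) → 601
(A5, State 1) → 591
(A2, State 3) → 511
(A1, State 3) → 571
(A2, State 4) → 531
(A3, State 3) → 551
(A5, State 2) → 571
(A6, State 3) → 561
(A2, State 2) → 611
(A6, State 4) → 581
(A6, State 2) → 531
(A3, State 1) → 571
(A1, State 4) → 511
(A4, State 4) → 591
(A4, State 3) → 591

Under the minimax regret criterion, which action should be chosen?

A5

Column bests: State 1=601, State 2=611, State 3=591, State 4=591.
A1 regrets: 0, 30, 20, 80 → max 80
A2 regrets: 0, 0, 80, 60 → max 80
A3 regrets: 30, 60, 40, 60 → max 60
A4 regrets: 20, 80, 0, 0 → max 80
A5 regrets: 10, 40, 40, 0 → max 40
A6 regrets: 90, 80, 30, 10 → max 90
Smallest max regret = 40 → A5.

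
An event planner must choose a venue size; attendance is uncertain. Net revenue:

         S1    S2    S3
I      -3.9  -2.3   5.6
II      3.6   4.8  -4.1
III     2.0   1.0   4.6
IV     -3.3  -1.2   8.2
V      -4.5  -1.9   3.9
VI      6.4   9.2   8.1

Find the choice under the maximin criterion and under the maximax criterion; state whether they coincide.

maximin → VI; maximax → VI (agree)

Row minima: I=-3.9, II=-4.1, III=1.0, IV=-3.3, V=-4.5, VI=6.4
Best worst-case = 6.4 → VI.
Row maxima: I=5.6, II=4.8, III=4.6, IV=8.2, V=3.9, VI=9.2
Best best-case = 9.2 → VI.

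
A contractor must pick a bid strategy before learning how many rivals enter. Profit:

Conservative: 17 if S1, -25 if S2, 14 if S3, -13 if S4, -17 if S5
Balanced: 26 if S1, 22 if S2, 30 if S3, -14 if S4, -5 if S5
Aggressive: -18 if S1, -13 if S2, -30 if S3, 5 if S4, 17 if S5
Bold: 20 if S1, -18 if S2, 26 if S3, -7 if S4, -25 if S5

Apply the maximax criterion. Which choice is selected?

Row maxima: Conservative=17, Balanced=30, Aggressive=17, Bold=26
Best best-case = 30 → Balanced.

Balanced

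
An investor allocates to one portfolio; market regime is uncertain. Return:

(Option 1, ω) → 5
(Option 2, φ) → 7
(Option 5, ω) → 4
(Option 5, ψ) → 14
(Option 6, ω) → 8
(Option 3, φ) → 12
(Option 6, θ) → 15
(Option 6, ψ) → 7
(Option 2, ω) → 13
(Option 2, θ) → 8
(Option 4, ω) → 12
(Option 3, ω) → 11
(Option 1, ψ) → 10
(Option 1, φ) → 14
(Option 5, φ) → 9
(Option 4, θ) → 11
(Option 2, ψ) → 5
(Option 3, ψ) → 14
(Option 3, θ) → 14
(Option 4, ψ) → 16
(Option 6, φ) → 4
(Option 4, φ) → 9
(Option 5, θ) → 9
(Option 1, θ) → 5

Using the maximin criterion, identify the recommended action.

Option 3

Row minima: Option 1=5, Option 2=5, Option 3=11, Option 4=9, Option 5=4, Option 6=4
Best worst-case = 11 → Option 3.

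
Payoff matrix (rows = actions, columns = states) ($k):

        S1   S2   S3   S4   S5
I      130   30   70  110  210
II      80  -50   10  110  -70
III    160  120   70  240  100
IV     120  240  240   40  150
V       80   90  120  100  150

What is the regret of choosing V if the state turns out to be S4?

140

Best payoff under S4 is 240.
Regret = 240 − 100 = 140.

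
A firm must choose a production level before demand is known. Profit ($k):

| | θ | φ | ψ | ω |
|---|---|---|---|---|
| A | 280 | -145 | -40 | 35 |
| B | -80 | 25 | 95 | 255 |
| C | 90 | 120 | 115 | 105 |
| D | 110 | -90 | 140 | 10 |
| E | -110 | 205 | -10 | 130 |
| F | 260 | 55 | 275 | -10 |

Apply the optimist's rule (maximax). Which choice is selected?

A

Row maxima: A=280, B=255, C=120, D=140, E=205, F=275
Best best-case = 280 → A.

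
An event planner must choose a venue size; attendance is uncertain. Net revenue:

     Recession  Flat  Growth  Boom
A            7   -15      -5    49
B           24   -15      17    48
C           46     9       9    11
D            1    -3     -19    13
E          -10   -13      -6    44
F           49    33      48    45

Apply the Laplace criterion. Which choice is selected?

Row averages: A=9, B=18.5, C=18.75, D=-2, E=3.75, F=43.75
Highest average = 43.75 → F.

F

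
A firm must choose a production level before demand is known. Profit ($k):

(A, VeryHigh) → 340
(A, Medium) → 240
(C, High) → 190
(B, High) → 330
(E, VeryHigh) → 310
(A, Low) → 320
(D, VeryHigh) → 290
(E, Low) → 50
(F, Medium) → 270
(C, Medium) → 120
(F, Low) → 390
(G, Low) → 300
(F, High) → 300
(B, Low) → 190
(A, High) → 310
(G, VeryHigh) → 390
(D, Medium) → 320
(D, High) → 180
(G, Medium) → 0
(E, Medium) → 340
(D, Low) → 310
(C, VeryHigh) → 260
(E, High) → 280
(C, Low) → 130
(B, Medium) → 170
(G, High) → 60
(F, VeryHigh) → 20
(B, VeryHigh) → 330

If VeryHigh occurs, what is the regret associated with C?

130

Best payoff under VeryHigh is 390.
Regret = 390 − 260 = 130.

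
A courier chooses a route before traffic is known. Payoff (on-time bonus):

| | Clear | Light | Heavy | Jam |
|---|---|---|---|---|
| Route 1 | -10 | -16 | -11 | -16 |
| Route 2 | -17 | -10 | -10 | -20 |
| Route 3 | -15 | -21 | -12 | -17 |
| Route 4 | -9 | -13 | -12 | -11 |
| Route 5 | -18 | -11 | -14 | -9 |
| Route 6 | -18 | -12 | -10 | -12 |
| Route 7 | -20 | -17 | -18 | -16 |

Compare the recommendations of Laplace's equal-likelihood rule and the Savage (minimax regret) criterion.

Row averages: Route 1=-13.25, Route 2=-14.25, Route 3=-16.25, Route 4=-11.25, Route 5=-13, Route 6=-13, Route 7=-17.75
Highest average = -11.25 → Route 4.
Column bests: Clear=-9, Light=-10, Heavy=-10, Jam=-9.
Route 1 regrets: 1, 6, 1, 7 → max 7
Route 2 regrets: 8, 0, 0, 11 → max 11
Route 3 regrets: 6, 11, 2, 8 → max 11
Route 4 regrets: 0, 3, 2, 2 → max 3
Route 5 regrets: 9, 1, 4, 0 → max 9
Route 6 regrets: 9, 2, 0, 3 → max 9
Route 7 regrets: 11, 7, 8, 7 → max 11
Smallest max regret = 3 → Route 4.

laplace → Route 4; minimax regret → Route 4 (agree)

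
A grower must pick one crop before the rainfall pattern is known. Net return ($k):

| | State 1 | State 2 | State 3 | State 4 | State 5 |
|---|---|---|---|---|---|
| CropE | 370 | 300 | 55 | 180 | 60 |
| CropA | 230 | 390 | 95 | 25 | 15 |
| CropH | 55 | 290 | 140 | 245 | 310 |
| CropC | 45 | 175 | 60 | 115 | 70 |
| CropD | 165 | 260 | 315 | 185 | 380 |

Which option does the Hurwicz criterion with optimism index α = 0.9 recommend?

CropE: 0.9·370 + 0.1·55 = 338.5
CropA: 0.9·390 + 0.1·15 = 352.5
CropH: 0.9·310 + 0.1·55 = 284.5
CropC: 0.9·175 + 0.1·45 = 162
CropD: 0.9·380 + 0.1·165 = 358.5
Highest Hurwicz score = 358.5 → CropD.

CropD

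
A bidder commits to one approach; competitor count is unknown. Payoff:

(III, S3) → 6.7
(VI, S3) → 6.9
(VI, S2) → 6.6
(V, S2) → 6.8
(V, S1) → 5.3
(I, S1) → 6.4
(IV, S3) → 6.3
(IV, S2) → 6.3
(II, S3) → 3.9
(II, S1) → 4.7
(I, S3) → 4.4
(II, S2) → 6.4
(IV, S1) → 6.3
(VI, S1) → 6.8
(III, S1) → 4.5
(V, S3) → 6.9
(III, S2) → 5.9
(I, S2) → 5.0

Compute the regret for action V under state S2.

0.0

Best payoff under S2 is 6.8.
Regret = 6.8 − 6.8 = 0.0.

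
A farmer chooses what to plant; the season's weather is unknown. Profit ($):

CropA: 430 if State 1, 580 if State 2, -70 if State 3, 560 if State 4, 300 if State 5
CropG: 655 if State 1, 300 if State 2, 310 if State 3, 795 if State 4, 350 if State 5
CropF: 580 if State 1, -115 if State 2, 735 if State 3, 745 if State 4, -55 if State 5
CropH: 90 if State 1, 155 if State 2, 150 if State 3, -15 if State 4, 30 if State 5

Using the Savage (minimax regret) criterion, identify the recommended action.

CropG

Column bests: State 1=655, State 2=580, State 3=735, State 4=795, State 5=350.
CropA regrets: 225, 0, 805, 235, 50 → max 805
CropG regrets: 0, 280, 425, 0, 0 → max 425
CropF regrets: 75, 695, 0, 50, 405 → max 695
CropH regrets: 565, 425, 585, 810, 320 → max 810
Smallest max regret = 425 → CropG.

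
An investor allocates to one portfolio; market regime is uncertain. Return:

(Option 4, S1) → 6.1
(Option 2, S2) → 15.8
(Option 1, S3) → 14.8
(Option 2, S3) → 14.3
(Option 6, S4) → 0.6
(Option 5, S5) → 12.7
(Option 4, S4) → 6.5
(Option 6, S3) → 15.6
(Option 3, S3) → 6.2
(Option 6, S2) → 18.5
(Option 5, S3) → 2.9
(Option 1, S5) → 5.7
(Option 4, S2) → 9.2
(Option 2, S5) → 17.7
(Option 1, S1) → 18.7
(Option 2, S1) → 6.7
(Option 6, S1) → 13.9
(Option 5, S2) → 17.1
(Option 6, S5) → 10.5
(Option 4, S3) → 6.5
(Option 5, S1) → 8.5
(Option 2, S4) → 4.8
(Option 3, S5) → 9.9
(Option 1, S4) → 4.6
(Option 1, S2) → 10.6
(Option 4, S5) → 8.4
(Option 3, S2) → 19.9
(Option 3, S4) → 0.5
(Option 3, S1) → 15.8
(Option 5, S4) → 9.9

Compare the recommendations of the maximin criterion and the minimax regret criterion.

maximin → Option 4; minimax regret → Option 6 (disagree)

Row minima: Option 1=4.6, Option 2=4.8, Option 3=0.5, Option 4=6.1, Option 5=2.9, Option 6=0.6
Best worst-case = 6.1 → Option 4.
Column bests: S1=18.7, S2=19.9, S3=15.6, S4=9.9, S5=17.7.
Option 1 regrets: 0.0, 9.3, 0.8, 5.3, 12.0 → max 12.0
Option 2 regrets: 12.0, 4.1, 1.3, 5.1, 0.0 → max 12.0
Option 3 regrets: 2.9, 0.0, 9.4, 9.4, 7.8 → max 9.4
Option 4 regrets: 12.6, 10.7, 9.1, 3.4, 9.3 → max 12.6
Option 5 regrets: 10.2, 2.8, 12.7, 0.0, 5.0 → max 12.7
Option 6 regrets: 4.8, 1.4, 0.0, 9.3, 7.2 → max 9.3
Smallest max regret = 9.3 → Option 6.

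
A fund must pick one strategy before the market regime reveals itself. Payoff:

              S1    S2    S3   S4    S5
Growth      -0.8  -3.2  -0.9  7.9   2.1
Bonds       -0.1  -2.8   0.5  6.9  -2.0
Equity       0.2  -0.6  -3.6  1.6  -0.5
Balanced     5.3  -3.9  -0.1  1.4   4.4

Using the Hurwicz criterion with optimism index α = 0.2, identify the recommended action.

Bonds

Growth: 0.2·7.9 + 0.8·(-3.2) = -0.98
Bonds: 0.2·6.9 + 0.8·(-2.8) = -0.86
Equity: 0.2·1.6 + 0.8·(-3.6) = -2.56
Balanced: 0.2·5.3 + 0.8·(-3.9) = -2.06
Highest Hurwicz score = -0.86 → Bonds.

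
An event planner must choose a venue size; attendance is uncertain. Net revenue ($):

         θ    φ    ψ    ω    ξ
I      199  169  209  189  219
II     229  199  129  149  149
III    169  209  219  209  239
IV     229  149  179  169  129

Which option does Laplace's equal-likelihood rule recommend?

III

Row averages: I=197, II=171, III=209, IV=171
Highest average = 209 → III.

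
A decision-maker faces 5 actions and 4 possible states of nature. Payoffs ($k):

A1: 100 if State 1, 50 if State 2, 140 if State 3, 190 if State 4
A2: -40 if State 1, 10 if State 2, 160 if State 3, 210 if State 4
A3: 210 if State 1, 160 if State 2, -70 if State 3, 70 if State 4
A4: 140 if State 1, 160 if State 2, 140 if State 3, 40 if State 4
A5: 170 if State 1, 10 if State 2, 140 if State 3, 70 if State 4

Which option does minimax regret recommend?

A1

Column bests: State 1=210, State 2=160, State 3=160, State 4=210.
A1 regrets: 110, 110, 20, 20 → max 110
A2 regrets: 250, 150, 0, 0 → max 250
A3 regrets: 0, 0, 230, 140 → max 230
A4 regrets: 70, 0, 20, 170 → max 170
A5 regrets: 40, 150, 20, 140 → max 150
Smallest max regret = 110 → A1.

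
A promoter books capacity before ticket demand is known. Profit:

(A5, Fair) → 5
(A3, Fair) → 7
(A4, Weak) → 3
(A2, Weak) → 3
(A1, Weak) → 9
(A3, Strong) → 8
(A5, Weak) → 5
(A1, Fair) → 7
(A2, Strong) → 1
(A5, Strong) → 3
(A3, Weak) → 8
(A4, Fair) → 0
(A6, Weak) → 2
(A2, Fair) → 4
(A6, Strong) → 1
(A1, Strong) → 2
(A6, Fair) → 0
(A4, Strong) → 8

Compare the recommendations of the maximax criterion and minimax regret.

maximax → A1; minimax regret → A3 (disagree)

Row maxima: A1=9, A2=4, A3=8, A4=8, A5=5, A6=2
Best best-case = 9 → A1.
Column bests: Weak=9, Fair=7, Strong=8.
A1 regrets: 0, 0, 6 → max 6
A2 regrets: 6, 3, 7 → max 7
A3 regrets: 1, 0, 0 → max 1
A4 regrets: 6, 7, 0 → max 7
A5 regrets: 4, 2, 5 → max 5
A6 regrets: 7, 7, 7 → max 7
Smallest max regret = 1 → A3.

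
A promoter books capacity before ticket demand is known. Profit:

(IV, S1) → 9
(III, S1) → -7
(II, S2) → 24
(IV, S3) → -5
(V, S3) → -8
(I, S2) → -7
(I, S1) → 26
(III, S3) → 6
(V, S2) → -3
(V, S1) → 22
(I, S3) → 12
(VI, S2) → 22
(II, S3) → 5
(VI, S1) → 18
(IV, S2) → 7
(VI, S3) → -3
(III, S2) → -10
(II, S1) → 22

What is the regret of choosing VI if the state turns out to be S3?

15

Best payoff under S3 is 12.
Regret = 12 − (-3) = 15.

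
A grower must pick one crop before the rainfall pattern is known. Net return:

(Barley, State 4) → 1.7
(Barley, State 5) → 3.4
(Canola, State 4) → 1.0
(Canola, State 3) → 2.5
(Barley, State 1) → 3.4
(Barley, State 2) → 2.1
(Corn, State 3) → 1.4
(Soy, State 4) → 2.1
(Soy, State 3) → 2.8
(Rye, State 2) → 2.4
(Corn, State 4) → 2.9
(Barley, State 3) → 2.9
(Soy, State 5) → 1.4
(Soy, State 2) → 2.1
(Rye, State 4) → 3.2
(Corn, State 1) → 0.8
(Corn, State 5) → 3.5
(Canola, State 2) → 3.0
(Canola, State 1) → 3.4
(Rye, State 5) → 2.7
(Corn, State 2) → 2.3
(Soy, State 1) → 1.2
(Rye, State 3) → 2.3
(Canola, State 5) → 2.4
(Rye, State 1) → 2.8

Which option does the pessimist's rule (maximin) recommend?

Row minima: Corn=0.8, Soy=1.2, Barley=1.7, Canola=1.0, Rye=2.3
Best worst-case = 2.3 → Rye.

Rye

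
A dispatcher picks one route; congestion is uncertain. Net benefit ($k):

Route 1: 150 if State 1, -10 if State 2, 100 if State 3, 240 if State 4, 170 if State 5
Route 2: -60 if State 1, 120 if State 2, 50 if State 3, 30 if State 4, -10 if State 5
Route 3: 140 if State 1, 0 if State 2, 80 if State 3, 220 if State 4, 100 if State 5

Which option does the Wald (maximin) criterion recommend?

Route 3

Row minima: Route 1=-10, Route 2=-60, Route 3=0
Best worst-case = 0 → Route 3.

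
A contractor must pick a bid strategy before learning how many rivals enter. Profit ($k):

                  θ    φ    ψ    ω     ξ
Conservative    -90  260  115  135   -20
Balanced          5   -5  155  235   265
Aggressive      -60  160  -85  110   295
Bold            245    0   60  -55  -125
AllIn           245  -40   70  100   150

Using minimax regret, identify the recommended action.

Column bests: θ=245, φ=260, ψ=155, ω=235, ξ=295.
Conservative regrets: 335, 0, 40, 100, 315 → max 335
Balanced regrets: 240, 265, 0, 0, 30 → max 265
Aggressive regrets: 305, 100, 240, 125, 0 → max 305
Bold regrets: 0, 260, 95, 290, 420 → max 420
AllIn regrets: 0, 300, 85, 135, 145 → max 300
Smallest max regret = 265 → Balanced.

Balanced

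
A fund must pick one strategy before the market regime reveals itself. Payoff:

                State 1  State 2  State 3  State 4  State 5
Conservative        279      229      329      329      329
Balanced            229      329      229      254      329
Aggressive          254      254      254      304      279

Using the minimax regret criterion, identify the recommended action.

Column bests: State 1=279, State 2=329, State 3=329, State 4=329, State 5=329.
Conservative regrets: 0, 100, 0, 0, 0 → max 100
Balanced regrets: 50, 0, 100, 75, 0 → max 100
Aggressive regrets: 25, 75, 75, 25, 50 → max 75
Smallest max regret = 75 → Aggressive.

Aggressive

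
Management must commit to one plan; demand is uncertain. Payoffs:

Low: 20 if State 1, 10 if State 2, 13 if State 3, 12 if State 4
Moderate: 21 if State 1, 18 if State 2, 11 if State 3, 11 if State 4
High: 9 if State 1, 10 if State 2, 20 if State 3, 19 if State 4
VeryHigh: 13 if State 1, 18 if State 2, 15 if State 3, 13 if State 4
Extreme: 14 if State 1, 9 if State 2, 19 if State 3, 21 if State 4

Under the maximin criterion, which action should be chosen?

VeryHigh

Row minima: Low=10, Moderate=11, High=9, VeryHigh=13, Extreme=9
Best worst-case = 13 → VeryHigh.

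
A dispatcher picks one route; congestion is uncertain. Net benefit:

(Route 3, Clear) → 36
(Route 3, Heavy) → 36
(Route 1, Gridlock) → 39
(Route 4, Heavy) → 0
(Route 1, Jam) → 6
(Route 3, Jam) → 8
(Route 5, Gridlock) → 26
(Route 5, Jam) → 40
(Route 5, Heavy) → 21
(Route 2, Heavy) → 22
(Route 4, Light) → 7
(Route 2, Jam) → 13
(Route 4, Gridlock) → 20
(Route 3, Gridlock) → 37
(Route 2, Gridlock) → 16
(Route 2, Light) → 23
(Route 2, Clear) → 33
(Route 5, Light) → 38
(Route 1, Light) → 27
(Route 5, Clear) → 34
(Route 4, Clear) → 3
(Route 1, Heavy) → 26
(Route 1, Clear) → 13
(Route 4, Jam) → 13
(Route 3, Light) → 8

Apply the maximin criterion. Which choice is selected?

Route 5

Row minima: Route 1=6, Route 2=13, Route 3=8, Route 4=0, Route 5=21
Best worst-case = 21 → Route 5.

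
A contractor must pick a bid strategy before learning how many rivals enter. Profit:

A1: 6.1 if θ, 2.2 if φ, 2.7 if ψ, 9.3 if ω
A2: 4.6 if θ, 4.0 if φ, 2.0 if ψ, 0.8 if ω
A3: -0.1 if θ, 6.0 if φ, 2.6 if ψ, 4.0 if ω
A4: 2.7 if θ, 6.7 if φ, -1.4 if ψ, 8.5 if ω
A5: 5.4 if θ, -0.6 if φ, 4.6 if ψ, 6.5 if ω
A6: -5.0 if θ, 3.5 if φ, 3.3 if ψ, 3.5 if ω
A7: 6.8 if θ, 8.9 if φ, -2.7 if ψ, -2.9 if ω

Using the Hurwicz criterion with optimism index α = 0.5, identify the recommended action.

A1: 0.5·9.3 + 0.5·2.2 = 5.75
A2: 0.5·4.6 + 0.5·0.8 = 2.7
A3: 0.5·6.0 + 0.5·(-0.1) = 2.95
A4: 0.5·8.5 + 0.5·(-1.4) = 3.55
A5: 0.5·6.5 + 0.5·(-0.6) = 2.95
A6: 0.5·3.5 + 0.5·(-5.0) = -0.75
A7: 0.5·8.9 + 0.5·(-2.9) = 3
Highest Hurwicz score = 5.75 → A1.

A1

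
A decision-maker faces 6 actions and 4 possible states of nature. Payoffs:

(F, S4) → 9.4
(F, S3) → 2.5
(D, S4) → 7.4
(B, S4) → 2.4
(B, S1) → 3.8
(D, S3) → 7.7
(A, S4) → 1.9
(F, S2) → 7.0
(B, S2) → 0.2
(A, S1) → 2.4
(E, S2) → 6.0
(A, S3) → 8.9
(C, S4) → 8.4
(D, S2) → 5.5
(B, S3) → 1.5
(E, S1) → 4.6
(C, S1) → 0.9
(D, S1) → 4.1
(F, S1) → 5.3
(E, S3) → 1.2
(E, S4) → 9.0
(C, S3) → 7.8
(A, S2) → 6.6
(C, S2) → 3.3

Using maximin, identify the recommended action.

Row minima: A=1.9, B=0.2, C=0.9, D=4.1, E=1.2, F=2.5
Best worst-case = 4.1 → D.

D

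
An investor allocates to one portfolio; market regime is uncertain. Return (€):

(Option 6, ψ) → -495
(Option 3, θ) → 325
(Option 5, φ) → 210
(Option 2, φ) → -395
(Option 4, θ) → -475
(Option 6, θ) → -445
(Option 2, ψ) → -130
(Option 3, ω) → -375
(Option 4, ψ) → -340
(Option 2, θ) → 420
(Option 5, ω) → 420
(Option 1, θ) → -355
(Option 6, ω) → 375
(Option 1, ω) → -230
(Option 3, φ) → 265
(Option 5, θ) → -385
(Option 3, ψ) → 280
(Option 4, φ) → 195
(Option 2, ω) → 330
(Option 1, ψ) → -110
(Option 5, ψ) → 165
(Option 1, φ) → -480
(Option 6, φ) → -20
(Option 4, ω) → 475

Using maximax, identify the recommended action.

Row maxima: Option 1=-110, Option 2=420, Option 3=325, Option 4=475, Option 5=420, Option 6=375
Best best-case = 475 → Option 4.

Option 4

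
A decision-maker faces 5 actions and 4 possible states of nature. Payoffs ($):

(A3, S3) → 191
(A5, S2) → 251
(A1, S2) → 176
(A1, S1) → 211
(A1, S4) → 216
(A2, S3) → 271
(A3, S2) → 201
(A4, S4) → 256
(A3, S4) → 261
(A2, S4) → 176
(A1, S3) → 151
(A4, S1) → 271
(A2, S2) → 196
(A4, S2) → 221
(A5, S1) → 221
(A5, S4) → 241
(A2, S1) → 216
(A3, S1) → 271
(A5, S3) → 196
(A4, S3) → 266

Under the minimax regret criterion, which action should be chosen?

A4

Column bests: S1=271, S2=251, S3=271, S4=261.
A1 regrets: 60, 75, 120, 45 → max 120
A2 regrets: 55, 55, 0, 85 → max 85
A3 regrets: 0, 50, 80, 0 → max 80
A4 regrets: 0, 30, 5, 5 → max 30
A5 regrets: 50, 0, 75, 20 → max 75
Smallest max regret = 30 → A4.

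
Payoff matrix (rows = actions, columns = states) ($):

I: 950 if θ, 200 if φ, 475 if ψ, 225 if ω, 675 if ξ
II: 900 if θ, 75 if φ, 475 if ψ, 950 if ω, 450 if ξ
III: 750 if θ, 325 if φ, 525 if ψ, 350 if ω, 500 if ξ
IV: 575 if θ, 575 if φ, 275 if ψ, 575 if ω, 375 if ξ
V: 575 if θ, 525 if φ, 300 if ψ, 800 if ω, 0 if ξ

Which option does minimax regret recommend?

Column bests: θ=950, φ=575, ψ=525, ω=950, ξ=675.
I regrets: 0, 375, 50, 725, 0 → max 725
II regrets: 50, 500, 50, 0, 225 → max 500
III regrets: 200, 250, 0, 600, 175 → max 600
IV regrets: 375, 0, 250, 375, 300 → max 375
V regrets: 375, 50, 225, 150, 675 → max 675
Smallest max regret = 375 → IV.

IV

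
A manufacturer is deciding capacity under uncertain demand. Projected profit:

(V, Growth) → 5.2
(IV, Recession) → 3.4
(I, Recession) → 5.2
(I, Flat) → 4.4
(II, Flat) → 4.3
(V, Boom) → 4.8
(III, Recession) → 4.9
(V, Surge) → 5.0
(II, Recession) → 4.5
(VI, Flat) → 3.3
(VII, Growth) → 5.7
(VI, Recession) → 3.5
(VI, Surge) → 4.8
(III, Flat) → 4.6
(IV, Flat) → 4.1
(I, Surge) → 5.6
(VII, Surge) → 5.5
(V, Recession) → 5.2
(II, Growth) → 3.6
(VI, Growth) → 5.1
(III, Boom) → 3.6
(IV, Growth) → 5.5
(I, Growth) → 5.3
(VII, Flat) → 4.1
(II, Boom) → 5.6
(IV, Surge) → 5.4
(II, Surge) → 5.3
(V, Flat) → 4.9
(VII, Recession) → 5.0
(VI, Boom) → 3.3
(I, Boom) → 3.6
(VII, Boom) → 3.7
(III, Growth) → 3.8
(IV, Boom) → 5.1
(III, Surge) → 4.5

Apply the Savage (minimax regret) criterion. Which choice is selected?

V

Column bests: Recession=5.2, Flat=4.9, Growth=5.7, Boom=5.6, Surge=5.6.
I regrets: 0.0, 0.5, 0.4, 2.0, 0.0 → max 2.0
II regrets: 0.7, 0.6, 2.1, 0.0, 0.3 → max 2.1
III regrets: 0.3, 0.3, 1.9, 2.0, 1.1 → max 2.0
IV regrets: 1.8, 0.8, 0.2, 0.5, 0.2 → max 1.8
V regrets: 0.0, 0.0, 0.5, 0.8, 0.6 → max 0.8
VI regrets: 1.7, 1.6, 0.6, 2.3, 0.8 → max 2.3
VII regrets: 0.2, 0.8, 0.0, 1.9, 0.1 → max 1.9
Smallest max regret = 0.8 → V.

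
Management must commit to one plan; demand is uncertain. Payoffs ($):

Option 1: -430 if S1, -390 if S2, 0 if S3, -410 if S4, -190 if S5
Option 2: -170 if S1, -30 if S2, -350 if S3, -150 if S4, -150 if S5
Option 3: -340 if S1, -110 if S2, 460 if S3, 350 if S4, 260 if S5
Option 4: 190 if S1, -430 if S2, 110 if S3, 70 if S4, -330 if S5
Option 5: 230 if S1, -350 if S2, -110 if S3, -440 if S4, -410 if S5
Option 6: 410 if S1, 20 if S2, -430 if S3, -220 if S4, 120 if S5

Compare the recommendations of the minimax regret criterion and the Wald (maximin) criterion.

minimax regret → Option 4; maximin → Option 3 (disagree)

Column bests: S1=410, S2=20, S3=460, S4=350, S5=260.
Option 1 regrets: 840, 410, 460, 760, 450 → max 840
Option 2 regrets: 580, 50, 810, 500, 410 → max 810
Option 3 regrets: 750, 130, 0, 0, 0 → max 750
Option 4 regrets: 220, 450, 350, 280, 590 → max 590
Option 5 regrets: 180, 370, 570, 790, 670 → max 790
Option 6 regrets: 0, 0, 890, 570, 140 → max 890
Smallest max regret = 590 → Option 4.
Row minima: Option 1=-430, Option 2=-350, Option 3=-340, Option 4=-430, Option 5=-440, Option 6=-430
Best worst-case = -340 → Option 3.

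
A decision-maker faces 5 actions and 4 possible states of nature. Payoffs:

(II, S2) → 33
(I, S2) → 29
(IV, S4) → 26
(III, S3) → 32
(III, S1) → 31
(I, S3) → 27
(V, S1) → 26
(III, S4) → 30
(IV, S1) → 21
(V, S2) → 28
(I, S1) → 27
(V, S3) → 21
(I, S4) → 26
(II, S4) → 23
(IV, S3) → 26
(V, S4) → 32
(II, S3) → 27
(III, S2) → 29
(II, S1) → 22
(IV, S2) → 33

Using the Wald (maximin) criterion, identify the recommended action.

Row minima: I=26, II=22, III=29, IV=21, V=21
Best worst-case = 29 → III.

III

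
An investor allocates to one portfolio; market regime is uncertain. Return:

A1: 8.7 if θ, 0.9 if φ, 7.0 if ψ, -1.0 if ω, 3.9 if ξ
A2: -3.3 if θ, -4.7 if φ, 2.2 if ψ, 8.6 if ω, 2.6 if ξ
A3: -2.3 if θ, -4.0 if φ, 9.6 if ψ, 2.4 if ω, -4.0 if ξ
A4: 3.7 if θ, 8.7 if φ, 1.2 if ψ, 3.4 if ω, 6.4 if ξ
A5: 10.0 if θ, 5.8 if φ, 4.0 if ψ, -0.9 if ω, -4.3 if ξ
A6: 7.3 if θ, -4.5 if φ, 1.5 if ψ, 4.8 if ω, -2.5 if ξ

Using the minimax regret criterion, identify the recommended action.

Column bests: θ=10.0, φ=8.7, ψ=9.6, ω=8.6, ξ=6.4.
A1 regrets: 1.3, 7.8, 2.6, 9.6, 2.5 → max 9.6
A2 regrets: 13.3, 13.4, 7.4, 0.0, 3.8 → max 13.4
A3 regrets: 12.3, 12.7, 0.0, 6.2, 10.4 → max 12.7
A4 regrets: 6.3, 0.0, 8.4, 5.2, 0.0 → max 8.4
A5 regrets: 0.0, 2.9, 5.6, 9.5, 10.7 → max 10.7
A6 regrets: 2.7, 13.2, 8.1, 3.8, 8.9 → max 13.2
Smallest max regret = 8.4 → A4.

A4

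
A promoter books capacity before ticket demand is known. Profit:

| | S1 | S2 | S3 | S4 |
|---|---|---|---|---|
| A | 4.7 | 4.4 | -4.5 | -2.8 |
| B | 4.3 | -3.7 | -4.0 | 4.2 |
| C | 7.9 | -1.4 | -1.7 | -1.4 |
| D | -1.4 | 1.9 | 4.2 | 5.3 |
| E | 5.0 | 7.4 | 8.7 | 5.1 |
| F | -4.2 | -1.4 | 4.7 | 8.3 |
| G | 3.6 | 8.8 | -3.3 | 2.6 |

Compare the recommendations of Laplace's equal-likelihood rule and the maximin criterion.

laplace → E; maximin → E (agree)

Row averages: A=0.45, B=0.2, C=0.85, D=2.5, E=6.55, F=1.85, G=2.925
Highest average = 6.55 → E.
Row minima: A=-4.5, B=-4.0, C=-1.7, D=-1.4, E=5.0, F=-4.2, G=-3.3
Best worst-case = 5.0 → E.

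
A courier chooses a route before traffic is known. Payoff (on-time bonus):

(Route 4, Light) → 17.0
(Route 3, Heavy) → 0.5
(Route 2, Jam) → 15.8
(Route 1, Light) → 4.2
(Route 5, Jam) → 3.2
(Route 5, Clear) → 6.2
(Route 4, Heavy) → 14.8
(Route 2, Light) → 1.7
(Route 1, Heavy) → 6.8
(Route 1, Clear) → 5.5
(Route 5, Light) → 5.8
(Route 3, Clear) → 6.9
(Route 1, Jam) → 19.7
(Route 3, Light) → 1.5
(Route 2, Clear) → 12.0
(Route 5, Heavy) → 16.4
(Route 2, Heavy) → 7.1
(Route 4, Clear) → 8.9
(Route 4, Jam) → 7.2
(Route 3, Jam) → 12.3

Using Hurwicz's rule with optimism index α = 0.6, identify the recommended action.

Route 1: 0.6·19.7 + 0.4·4.2 = 13.5
Route 2: 0.6·15.8 + 0.4·1.7 = 10.16
Route 3: 0.6·12.3 + 0.4·0.5 = 7.58
Route 4: 0.6·17.0 + 0.4·7.2 = 13.08
Route 5: 0.6·16.4 + 0.4·3.2 = 11.12
Highest Hurwicz score = 13.5 → Route 1.

Route 1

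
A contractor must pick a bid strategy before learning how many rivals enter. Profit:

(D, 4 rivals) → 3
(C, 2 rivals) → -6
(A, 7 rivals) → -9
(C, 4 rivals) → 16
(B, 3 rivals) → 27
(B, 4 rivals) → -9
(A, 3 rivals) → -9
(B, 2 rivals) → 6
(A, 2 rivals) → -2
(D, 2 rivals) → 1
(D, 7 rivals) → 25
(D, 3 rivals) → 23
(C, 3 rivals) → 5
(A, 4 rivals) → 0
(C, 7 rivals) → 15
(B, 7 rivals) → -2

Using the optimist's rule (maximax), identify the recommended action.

B

Row maxima: A=0, B=27, C=16, D=25
Best best-case = 27 → B.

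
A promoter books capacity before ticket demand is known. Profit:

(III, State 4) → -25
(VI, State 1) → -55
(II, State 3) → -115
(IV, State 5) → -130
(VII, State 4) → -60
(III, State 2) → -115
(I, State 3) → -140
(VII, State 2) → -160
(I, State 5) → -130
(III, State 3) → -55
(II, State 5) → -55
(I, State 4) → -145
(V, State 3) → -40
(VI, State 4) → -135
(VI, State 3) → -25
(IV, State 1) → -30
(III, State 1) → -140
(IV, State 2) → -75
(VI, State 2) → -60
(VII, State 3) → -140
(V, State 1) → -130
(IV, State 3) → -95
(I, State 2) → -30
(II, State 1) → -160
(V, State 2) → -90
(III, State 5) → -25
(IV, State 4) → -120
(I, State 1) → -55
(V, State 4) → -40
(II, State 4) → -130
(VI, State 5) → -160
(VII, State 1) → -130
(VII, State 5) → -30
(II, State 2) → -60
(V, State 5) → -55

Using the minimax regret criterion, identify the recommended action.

Column bests: State 1=-30, State 2=-30, State 3=-25, State 4=-25, State 5=-25.
I regrets: 25, 0, 115, 120, 105 → max 120
II regrets: 130, 30, 90, 105, 30 → max 130
III regrets: 110, 85, 30, 0, 0 → max 110
IV regrets: 0, 45, 70, 95, 105 → max 105
V regrets: 100, 60, 15, 15, 30 → max 100
VI regrets: 25, 30, 0, 110, 135 → max 135
VII regrets: 100, 130, 115, 35, 5 → max 130
Smallest max regret = 100 → V.

V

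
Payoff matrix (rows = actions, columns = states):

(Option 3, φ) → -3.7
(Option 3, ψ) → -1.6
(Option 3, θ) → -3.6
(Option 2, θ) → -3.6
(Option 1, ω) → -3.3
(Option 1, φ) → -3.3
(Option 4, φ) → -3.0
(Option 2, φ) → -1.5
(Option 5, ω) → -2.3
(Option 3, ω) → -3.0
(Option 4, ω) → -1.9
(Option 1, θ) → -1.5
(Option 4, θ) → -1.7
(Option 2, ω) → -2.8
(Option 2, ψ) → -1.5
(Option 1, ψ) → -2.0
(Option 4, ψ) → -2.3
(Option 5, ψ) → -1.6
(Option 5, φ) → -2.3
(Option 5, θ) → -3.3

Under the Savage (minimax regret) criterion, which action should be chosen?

Column bests: θ=-1.5, φ=-1.5, ψ=-1.5, ω=-1.9.
Option 1 regrets: 0.0, 1.8, 0.5, 1.4 → max 1.8
Option 2 regrets: 2.1, 0.0, 0.0, 0.9 → max 2.1
Option 3 regrets: 2.1, 2.2, 0.1, 1.1 → max 2.2
Option 4 regrets: 0.2, 1.5, 0.8, 0.0 → max 1.5
Option 5 regrets: 1.8, 0.8, 0.1, 0.4 → max 1.8
Smallest max regret = 1.5 → Option 4.

Option 4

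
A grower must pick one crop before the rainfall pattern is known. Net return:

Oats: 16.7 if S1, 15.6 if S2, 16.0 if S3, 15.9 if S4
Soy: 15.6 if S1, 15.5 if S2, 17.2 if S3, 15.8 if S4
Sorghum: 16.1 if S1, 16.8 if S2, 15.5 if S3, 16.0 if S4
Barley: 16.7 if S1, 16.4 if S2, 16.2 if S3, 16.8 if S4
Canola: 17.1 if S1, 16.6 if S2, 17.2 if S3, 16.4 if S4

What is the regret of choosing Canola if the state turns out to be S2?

Best payoff under S2 is 16.8.
Regret = 16.8 − 16.6 = 0.2.

0.2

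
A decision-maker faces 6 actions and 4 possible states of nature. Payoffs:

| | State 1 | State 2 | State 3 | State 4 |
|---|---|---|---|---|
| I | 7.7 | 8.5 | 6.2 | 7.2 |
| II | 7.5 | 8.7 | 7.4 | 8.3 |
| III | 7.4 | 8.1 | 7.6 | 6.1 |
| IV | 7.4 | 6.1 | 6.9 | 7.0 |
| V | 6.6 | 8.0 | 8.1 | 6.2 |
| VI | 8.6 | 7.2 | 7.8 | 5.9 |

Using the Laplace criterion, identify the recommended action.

II

Row averages: I=7.4, II=7.975, III=7.3, IV=6.85, V=7.225, VI=7.375
Highest average = 7.975 → II.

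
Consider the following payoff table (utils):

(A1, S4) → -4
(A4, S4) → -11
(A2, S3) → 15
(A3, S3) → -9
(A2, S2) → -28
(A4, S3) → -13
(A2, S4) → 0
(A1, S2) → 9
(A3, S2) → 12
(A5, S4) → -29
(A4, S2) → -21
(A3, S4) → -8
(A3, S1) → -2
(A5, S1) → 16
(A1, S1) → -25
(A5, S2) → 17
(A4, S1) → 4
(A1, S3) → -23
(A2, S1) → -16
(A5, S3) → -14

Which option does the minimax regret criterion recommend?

A3

Column bests: S1=16, S2=17, S3=15, S4=0.
A1 regrets: 41, 8, 38, 4 → max 41
A2 regrets: 32, 45, 0, 0 → max 45
A3 regrets: 18, 5, 24, 8 → max 24
A4 regrets: 12, 38, 28, 11 → max 38
A5 regrets: 0, 0, 29, 29 → max 29
Smallest max regret = 24 → A3.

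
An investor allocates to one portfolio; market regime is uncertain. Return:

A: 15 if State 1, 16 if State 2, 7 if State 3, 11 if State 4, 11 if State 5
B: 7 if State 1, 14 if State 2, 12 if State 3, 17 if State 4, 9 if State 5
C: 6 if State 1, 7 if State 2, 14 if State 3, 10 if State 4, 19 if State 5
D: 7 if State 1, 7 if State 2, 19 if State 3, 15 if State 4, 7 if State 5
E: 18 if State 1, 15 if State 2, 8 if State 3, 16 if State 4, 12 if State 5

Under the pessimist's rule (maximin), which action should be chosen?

E

Row minima: A=7, B=7, C=6, D=7, E=8
Best worst-case = 8 → E.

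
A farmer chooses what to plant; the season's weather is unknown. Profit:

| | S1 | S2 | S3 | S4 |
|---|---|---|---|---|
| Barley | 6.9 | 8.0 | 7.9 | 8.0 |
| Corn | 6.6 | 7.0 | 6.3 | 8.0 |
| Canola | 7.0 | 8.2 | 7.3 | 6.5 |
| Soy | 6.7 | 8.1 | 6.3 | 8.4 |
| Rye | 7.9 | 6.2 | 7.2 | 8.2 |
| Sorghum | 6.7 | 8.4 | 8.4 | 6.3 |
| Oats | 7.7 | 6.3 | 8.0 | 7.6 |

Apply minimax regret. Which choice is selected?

Barley

Column bests: S1=7.9, S2=8.4, S3=8.4, S4=8.4.
Barley regrets: 1.0, 0.4, 0.5, 0.4 → max 1.0
Corn regrets: 1.3, 1.4, 2.1, 0.4 → max 2.1
Canola regrets: 0.9, 0.2, 1.1, 1.9 → max 1.9
Soy regrets: 1.2, 0.3, 2.1, 0.0 → max 2.1
Rye regrets: 0.0, 2.2, 1.2, 0.2 → max 2.2
Sorghum regrets: 1.2, 0.0, 0.0, 2.1 → max 2.1
Oats regrets: 0.2, 2.1, 0.4, 0.8 → max 2.1
Smallest max regret = 1.0 → Barley.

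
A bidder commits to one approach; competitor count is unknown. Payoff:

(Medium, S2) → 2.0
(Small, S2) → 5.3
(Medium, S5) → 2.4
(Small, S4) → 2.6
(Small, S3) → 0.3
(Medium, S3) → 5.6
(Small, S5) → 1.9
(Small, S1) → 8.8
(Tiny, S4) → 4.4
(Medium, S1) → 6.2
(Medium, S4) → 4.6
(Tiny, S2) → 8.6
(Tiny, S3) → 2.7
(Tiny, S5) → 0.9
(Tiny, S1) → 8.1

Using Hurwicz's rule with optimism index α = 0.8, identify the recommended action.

Small

Tiny: 0.8·8.6 + 0.2·0.9 = 7.06
Small: 0.8·8.8 + 0.2·0.3 = 7.1
Medium: 0.8·6.2 + 0.2·2.0 = 5.36
Highest Hurwicz score = 7.1 → Small.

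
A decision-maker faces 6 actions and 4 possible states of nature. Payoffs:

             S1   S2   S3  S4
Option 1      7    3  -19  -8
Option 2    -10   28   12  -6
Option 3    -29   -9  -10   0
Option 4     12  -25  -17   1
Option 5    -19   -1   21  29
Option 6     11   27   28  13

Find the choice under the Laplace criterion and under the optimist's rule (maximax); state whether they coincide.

Row averages: Option 1=-4.25, Option 2=6, Option 3=-12, Option 4=-7.25, Option 5=7.5, Option 6=19.75
Highest average = 19.75 → Option 6.
Row maxima: Option 1=7, Option 2=28, Option 3=0, Option 4=12, Option 5=29, Option 6=28
Best best-case = 29 → Option 5.

laplace → Option 6; maximax → Option 5 (disagree)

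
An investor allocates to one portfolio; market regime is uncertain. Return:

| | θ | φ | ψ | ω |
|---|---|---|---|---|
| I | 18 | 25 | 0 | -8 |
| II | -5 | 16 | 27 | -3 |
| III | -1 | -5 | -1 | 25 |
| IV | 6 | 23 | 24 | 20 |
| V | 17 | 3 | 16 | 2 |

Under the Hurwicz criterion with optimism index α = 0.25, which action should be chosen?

IV

I: 0.25·25 + 0.75·(-8) = 0.25
II: 0.25·27 + 0.75·(-5) = 3
III: 0.25·25 + 0.75·(-5) = 2.5
IV: 0.25·24 + 0.75·6 = 10.5
V: 0.25·17 + 0.75·2 = 5.75
Highest Hurwicz score = 10.5 → IV.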